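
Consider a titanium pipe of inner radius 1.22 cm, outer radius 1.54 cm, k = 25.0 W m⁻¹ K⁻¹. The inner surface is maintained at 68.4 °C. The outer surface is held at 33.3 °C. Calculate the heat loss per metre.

Q' = 2πk·ΔT/ln(r₂/r₁) = 2π × 25.0 × 35.1 / ln(0.0154/0.0122) = 23700 W/m

Q' = 23.7 kW/m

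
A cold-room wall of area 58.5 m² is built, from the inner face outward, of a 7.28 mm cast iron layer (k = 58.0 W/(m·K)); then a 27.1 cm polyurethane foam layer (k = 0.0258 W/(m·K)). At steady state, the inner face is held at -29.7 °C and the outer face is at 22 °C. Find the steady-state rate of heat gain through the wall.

Treat each layer as a resistance in series:
  R_cast iron = L/(kA) = 0.00728/(58.0·58.5) = 2.146×10^-6 K/W
  R_polyurethane foam = L/(kA) = 0.271/(0.0258·58.5) = 0.1796 K/W
ΣR = 2.146×10^-6 + 0.1796 = 0.1796 K/W
Q = ΔT/ΣR = (-29.7 °C − 22 °C)/0.1796 = -288 W
(Negative Q ⇒ heat flows inward; heat gain = 288 W.)

Q = 288 W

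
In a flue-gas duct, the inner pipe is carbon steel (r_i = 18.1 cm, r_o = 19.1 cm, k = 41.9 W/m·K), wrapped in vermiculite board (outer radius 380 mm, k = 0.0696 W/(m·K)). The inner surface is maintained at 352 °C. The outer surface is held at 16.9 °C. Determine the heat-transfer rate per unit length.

Q' = 213 W/m

Treat each layer as a resistance in series:
  R'_carbon steel = ln(0.191/0.181)/(2πk) = 0.05378/(2π·41.9) = 2.043×10^-4 m·K/W
  R'_vermiculite board = ln(0.380/0.191)/(2πk) = 0.6879/(2π·0.0696) = 1.573 m·K/W
ΣR = 2.043×10^-4 + 1.573 = 1.573 m·K/W
Q' = ΔT/ΣR = (352 °C − 16.9 °C)/1.573 = 213 W/m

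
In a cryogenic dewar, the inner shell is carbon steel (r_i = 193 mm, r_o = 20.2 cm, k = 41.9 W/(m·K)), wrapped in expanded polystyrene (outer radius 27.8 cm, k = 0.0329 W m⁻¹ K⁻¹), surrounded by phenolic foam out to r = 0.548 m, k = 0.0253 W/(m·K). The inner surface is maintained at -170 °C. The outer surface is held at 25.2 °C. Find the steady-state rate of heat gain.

Series thermal resistances, inner to outer:
  R_carbon steel = (1/0.193 − 1/0.202)/(4πk) = 0.2309/(4π·41.9) = 4.384×10^-4 K/W
  R_expanded polystyrene = (1/0.202 − 1/0.278)/(4πk) = 1.353/(4π·0.0329) = 3.273 K/W
  R_phenolic foam = (1/0.278 − 1/0.548)/(4πk) = 1.772/(4π·0.0253) = 5.575 K/W
ΣR = 4.384×10^-4 + 3.273 + 5.575 = 8.848 K/W
Q = ΔT/ΣR = (-170 °C − 25.2 °C)/8.848 = -22.1 W
(Negative Q ⇒ heat flows inward; heat gain = 22.1 W.)

Q = 22.1 W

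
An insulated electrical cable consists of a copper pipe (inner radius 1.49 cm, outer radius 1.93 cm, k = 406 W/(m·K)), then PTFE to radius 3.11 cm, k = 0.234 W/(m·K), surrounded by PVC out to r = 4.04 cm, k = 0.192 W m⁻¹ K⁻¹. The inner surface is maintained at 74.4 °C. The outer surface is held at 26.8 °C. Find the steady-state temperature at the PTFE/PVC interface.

T = 45.9 °C

Series thermal resistances, inner to outer:
  R'_copper = ln(0.0193/0.0149)/(2πk) = 0.2587/(2π·406) = 1.014×10^-4 m·K/W
  R'_PTFE = ln(0.0311/0.0193)/(2πk) = 0.4771/(2π·0.234) = 0.3245 m·K/W
  R'_PVC = ln(0.0404/0.0311)/(2πk) = 0.2616/(2π·0.192) = 0.2169 m·K/W
ΣR = 1.014×10^-4 + 0.3245 + 0.2169 = 0.5415 m·K/W
Q' = ΔT/ΣR = (74.4 °C − 26.8 °C)/0.5415 = 87.90 W/m
From the inner boundary to the PTFE/PVC interface, ΣR_partial = 0.3246 m·K/W.
T_interface = T_in − Q'·ΣR_partial = 74.4 °C − (87.90)(0.3246) = 45.9 °C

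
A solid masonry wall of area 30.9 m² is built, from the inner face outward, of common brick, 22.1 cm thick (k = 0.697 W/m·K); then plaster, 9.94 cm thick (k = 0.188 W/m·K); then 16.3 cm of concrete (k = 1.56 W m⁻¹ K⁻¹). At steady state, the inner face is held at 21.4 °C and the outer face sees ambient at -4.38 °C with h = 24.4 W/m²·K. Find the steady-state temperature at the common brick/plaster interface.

Series thermal resistances, inner to outer:
  R_common brick = L/(kA) = 0.221/(0.697·30.9) = 0.01026 K/W
  R_plaster = L/(kA) = 0.0994/(0.188·30.9) = 0.01711 K/W
  R_concrete = L/(kA) = 0.163/(1.56·30.9) = 0.003381 K/W
  R_conv,out = 1/(hA) = 1/(24.4·30.9) = 0.001326 K/W
ΣR = 0.01026 + 0.01711 + 0.003381 + 0.001326 = 0.03208 K/W
Q = ΔT/ΣR = (21.4 °C − -4.38 °C)/0.03208 = 803.6 W
From the inner boundary to the common brick/plaster interface, ΣR_partial = 0.01026 K/W.
T_interface = T_in − Q·ΣR_partial = 21.4 °C − (803.6)(0.01026) = 13.2 °C

T = 13.2 °C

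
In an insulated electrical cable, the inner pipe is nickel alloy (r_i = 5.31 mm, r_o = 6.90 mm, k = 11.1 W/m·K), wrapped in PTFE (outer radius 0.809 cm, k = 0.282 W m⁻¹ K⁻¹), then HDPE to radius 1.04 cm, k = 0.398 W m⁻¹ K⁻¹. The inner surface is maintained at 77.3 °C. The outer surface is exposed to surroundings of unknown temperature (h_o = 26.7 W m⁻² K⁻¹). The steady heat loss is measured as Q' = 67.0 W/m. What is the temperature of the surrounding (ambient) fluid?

T_out = 25.9 °C

Sum the resistances:
  R'_nickel alloy = ln(0.00690/0.00531)/(2πk) = 0.2619/(2π·11.1) = 0.003756 m·K/W
  R'_PTFE = ln(0.00809/0.00690)/(2πk) = 0.1591/(2π·0.282) = 0.08980 m·K/W
  R'_HDPE = ln(0.0104/0.00809)/(2πk) = 0.2512/(2π·0.398) = 0.1004 m·K/W
  R'_conv,out = 1/(2πr h) = 1/(2π·0.0104·26.7) = 0.5732 m·K/W
ΣR = 0.7672 m·K/W
ΔT = Q'·ΣR = 67.0 × 0.7672 = 51.40 K
Heat flows outward, so T_out = T_in − ΔT = 77.3 − 51.40 = 25.9 °C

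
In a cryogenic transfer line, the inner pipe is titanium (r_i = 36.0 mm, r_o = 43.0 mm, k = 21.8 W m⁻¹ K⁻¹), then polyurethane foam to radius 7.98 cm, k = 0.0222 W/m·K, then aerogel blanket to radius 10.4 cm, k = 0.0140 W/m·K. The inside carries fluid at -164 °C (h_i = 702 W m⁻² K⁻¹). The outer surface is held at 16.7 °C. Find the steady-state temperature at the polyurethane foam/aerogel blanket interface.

Treat each layer as a resistance in series:
  R'_conv,in = 1/(2πr h) = 1/(2π·0.0360·702) = 0.006298 m·K/W
  R'_titanium = ln(0.0430/0.0360)/(2πk) = 0.1777/(2π·21.8) = 0.001297 m·K/W
  R'_polyurethane foam = ln(0.0798/0.0430)/(2πk) = 0.6183/(2π·0.0222) = 4.433 m·K/W
  R'_aerogel blanket = ln(0.104/0.0798)/(2πk) = 0.2649/(2π·0.0140) = 3.011 m·K/W
ΣR = 0.006298 + 0.001297 + 4.433 + 3.011 = 7.452 m·K/W
Q' = ΔT/ΣR = (-164 °C − 16.7 °C)/7.452 = -24.25 W/m
From the inner boundary to the polyurethane foam/aerogel blanket interface, ΣR_partial = 4.441 m·K/W.
T_interface = T_in − Q'·ΣR_partial = -164 °C − (-24.25)(4.441) = -56.3 °C

T = -56.3 °C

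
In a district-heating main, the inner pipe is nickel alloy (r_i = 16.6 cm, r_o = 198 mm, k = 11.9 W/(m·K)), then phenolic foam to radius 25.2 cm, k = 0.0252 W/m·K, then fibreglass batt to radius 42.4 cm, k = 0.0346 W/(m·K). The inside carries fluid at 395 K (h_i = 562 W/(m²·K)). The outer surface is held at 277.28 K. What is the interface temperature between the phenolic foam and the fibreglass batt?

Series thermal resistances, inner to outer:
  R'_conv,in = 1/(2πr h) = 1/(2π·0.166·562) = 0.001706 m·K/W
  R'_nickel alloy = ln(0.198/0.166)/(2πk) = 0.1763/(2π·11.9) = 0.002358 m·K/W
  R'_phenolic foam = ln(0.252/0.198)/(2πk) = 0.2412/(2π·0.0252) = 1.523 m·K/W
  R'_fibreglass batt = ln(0.424/0.252)/(2πk) = 0.5203/(2π·0.0346) = 2.393 m·K/W
ΣR = 0.001706 + 0.002358 + 1.523 + 2.393 = 3.920 m·K/W
Q' = ΔT/ΣR = (395 K − 277.28 K)/3.920 = 30.03 W/m
From the inner boundary to the phenolic foam/fibreglass batt interface, ΣR_partial = 1.527 m·K/W.
T_interface = T_in − Q'·ΣR_partial = 395 K − (30.03)(1.527) = 349.1 K

T = 349.1 K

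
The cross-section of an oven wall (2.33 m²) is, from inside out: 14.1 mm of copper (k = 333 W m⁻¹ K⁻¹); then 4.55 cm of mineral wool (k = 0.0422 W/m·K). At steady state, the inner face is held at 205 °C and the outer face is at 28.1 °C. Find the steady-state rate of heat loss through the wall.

Q = 382 W

Treat each layer as a resistance in series:
  R_copper = L/(kA) = 0.0141/(333·2.33) = 1.817×10^-5 K/W
  R_mineral wool = L/(kA) = 0.0455/(0.0422·2.33) = 0.4627 K/W
ΣR = 1.817×10^-5 + 0.4627 = 0.4627 K/W
Q = ΔT/ΣR = (205 °C − 28.1 °C)/0.4627 = 382 W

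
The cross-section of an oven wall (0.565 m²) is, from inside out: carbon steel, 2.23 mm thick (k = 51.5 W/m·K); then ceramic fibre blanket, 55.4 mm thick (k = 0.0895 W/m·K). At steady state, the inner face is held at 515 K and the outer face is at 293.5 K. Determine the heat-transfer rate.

Q = 202 W

Series thermal resistances, inner to outer:
  R_carbon steel = L/(kA) = 0.00223/(51.5·0.565) = 7.664×10^-5 K/W
  R_ceramic fibre blanket = L/(kA) = 0.0554/(0.0895·0.565) = 1.096 K/W
ΣR = 7.664×10^-5 + 1.096 = 1.096 K/W
Q = ΔT/ΣR = (515 K − 293.5 K)/1.096 = 202 W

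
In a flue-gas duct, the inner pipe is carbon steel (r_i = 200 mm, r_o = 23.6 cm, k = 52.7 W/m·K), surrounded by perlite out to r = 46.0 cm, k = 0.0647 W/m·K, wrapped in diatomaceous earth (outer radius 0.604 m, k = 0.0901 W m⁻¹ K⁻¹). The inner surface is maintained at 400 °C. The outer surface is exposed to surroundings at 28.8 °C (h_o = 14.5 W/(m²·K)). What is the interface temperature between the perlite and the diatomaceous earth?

Resistance network (inner→outer):
  R'_carbon steel = ln(0.236/0.200)/(2πk) = 0.1655/(2π·52.7) = 4.999×10^-4 m·K/W
  R'_perlite = ln(0.460/0.236)/(2πk) = 0.6674/(2π·0.0647) = 1.642 m·K/W
  R'_diatomaceous earth = ln(0.604/0.460)/(2πk) = 0.2723/(2π·0.0901) = 0.4811 m·K/W
  R'_conv,out = 1/(2πr h) = 1/(2π·0.604·14.5) = 0.01817 m·K/W
ΣR = 4.999×10^-4 + 1.642 + 0.4811 + 0.01817 = 2.142 m·K/W
Q' = ΔT/ΣR = (400 °C − 28.8 °C)/2.142 = 173.3 W/m
From the inner boundary to the perlite/diatomaceous earth interface, ΣR_partial = 1.642 m·K/W.
T_interface = T_in − Q'·ΣR_partial = 400 °C − (173.3)(1.642) = 115 °C

T = 115 °C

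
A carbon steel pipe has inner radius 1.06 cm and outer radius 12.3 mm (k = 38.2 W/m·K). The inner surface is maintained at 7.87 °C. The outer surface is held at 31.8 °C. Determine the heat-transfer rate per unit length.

Q' = 2πk·ΔT/ln(r₂/r₁) = 2π × 38.2 × 23.93 / ln(0.0123/0.0106) = 38600 W/m

Q' = 38600 W/m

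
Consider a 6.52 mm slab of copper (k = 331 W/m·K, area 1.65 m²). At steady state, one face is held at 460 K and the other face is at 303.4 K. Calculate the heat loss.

Q = kA·ΔT/L = 331 × 1.65 × |460 K − 303.4 K| / 0.00652 = 1.31×10^7 W

Q = 13100 kW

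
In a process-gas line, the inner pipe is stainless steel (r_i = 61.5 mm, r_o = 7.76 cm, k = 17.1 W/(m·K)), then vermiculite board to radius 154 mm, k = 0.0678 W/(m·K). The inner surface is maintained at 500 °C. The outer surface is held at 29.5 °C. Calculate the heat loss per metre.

Q' = 292 W/m

Resistance network (inner→outer):
  R'_stainless steel = ln(0.0776/0.0615)/(2πk) = 0.2325/(2π·17.1) = 0.002164 m·K/W
  R'_vermiculite board = ln(0.154/0.0776)/(2πk) = 0.6854/(2π·0.0678) = 1.609 m·K/W
ΣR = 0.002164 + 1.609 = 1.611 m·K/W
Q' = ΔT/ΣR = (500 °C − 29.5 °C)/1.611 = 292 W/m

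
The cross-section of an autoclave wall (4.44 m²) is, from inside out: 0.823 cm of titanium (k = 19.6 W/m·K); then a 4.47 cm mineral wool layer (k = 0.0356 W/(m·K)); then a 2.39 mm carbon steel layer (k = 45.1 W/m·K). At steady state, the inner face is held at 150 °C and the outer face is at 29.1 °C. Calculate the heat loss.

Q = 427 W

Series thermal resistances, inner to outer:
  R_titanium = L/(kA) = 0.00823/(19.6·4.44) = 9.457×10^-5 K/W
  R_mineral wool = L/(kA) = 0.0447/(0.0356·4.44) = 0.2828 K/W
  R_carbon steel = L/(kA) = 0.00239/(45.1·4.44) = 1.194×10^-5 K/W
ΣR = 9.457×10^-5 + 0.2828 + 1.194×10^-5 = 0.2829 K/W
Q = ΔT/ΣR = (150 °C − 29.1 °C)/0.2829 = 427 W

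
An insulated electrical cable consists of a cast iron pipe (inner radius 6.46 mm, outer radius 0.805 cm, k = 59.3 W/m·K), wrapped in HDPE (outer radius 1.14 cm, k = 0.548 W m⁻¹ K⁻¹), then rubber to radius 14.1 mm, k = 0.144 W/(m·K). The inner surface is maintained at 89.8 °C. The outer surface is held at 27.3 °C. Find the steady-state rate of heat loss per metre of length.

Series thermal resistances, inner to outer:
  R'_cast iron = ln(0.00805/0.00646)/(2πk) = 0.2200/(2π·59.3) = 5.906×10^-4 m·K/W
  R'_HDPE = ln(0.0114/0.00805)/(2πk) = 0.3479/(2π·0.548) = 0.1011 m·K/W
  R'_rubber = ln(0.0141/0.0114)/(2πk) = 0.2126/(2π·0.144) = 0.2349 m·K/W
ΣR = 5.906×10^-4 + 0.1011 + 0.2349 = 0.3366 m·K/W
Q' = ΔT/ΣR = (89.8 °C − 27.3 °C)/0.3366 = 186 W/m

Q' = 186 W/m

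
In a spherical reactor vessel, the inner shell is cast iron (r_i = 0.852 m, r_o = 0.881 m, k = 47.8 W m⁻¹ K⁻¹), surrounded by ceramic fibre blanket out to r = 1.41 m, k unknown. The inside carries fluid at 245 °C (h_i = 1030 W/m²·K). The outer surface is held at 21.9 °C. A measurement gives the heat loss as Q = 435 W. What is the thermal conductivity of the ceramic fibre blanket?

k = 0.0661 W/m·K

ΣR = ΔT/Q = |245 − 21.9|/435 = 0.5129 K/W
Known resistances:
  R_conv,in = 1/(4πr²h) = 1/(4π·0.852²·1030) = 1.064×10^-4 K/W
  R_cast iron = (1/0.852 − 1/0.881)/(4πk) = 0.03864/(4π·47.8) = 6.432×10^-5 K/W
R_ceramic fibre blanket = ΣR − ΣR_known = 0.5129 − 1.707×10^-4 = 0.5127 K/W
(1/r₁−1/r₂)/(4πk) = 0.5127 ⇒ k = 0.4259/(4π·0.5127) = 0.0661 W/m·K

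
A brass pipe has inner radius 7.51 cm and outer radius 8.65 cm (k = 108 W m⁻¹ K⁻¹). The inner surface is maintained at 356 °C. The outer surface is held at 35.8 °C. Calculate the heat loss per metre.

Q' = 2πk·ΔT/ln(r₂/r₁) = 2π × 108 × 320.2 / ln(0.0865/0.0751) = 1.54×10^6 W/m

Q' = 1.54×10^6 W/m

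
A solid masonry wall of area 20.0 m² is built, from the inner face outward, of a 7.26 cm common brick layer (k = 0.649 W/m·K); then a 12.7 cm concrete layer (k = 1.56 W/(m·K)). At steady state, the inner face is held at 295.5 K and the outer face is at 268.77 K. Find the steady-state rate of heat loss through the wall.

Series thermal resistances, inner to outer:
  R_common brick = L/(kA) = 0.0726/(0.649·20.0) = 0.005593 K/W
  R_concrete = L/(kA) = 0.127/(1.56·20.0) = 0.004071 K/W
ΣR = 0.005593 + 0.004071 = 0.009664 K/W
Q = ΔT/ΣR = (295.5 K − 268.77 K)/0.009664 = 2770 W

Q = 2.77 kW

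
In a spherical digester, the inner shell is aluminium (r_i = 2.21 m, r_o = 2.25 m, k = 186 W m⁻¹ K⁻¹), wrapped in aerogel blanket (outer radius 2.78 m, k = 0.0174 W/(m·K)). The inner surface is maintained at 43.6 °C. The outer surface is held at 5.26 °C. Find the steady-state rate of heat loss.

Treat each layer as a resistance in series:
  R_aluminium = (1/2.21 − 1/2.25)/(4πk) = 0.008044/(4π·186) = 3.442×10^-6 K/W
  R_aerogel blanket = (1/2.25 − 1/2.78)/(4πk) = 0.08473/(4π·0.0174) = 0.3875 K/W
ΣR = 3.442×10^-6 + 0.3875 = 0.3875 K/W
Q = ΔT/ΣR = (43.6 °C − 5.26 °C)/0.3875 = 98.9 W

Q = 98.9 W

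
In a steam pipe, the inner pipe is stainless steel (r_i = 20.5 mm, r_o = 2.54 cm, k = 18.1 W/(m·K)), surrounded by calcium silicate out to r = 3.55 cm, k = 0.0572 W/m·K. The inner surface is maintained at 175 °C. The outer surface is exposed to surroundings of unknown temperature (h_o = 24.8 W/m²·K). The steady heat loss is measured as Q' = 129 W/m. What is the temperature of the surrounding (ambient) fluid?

T_out = 31.3 °C

Series resistances:
  R'_stainless steel = ln(0.0254/0.0205)/(2πk) = 0.2143/(2π·18.1) = 0.001885 m·K/W
  R'_calcium silicate = ln(0.0355/0.0254)/(2πk) = 0.3348/(2π·0.0572) = 0.9315 m·K/W
  R'_conv,out = 1/(2πr h) = 1/(2π·0.0355·24.8) = 0.1808 m·K/W
ΣR = 1.114 m·K/W
ΔT = Q'·ΣR = 129 × 1.114 = 143.7 K
Heat flows outward, so T_out = T_in − ΔT = 175 − 143.7 = 31.3 °C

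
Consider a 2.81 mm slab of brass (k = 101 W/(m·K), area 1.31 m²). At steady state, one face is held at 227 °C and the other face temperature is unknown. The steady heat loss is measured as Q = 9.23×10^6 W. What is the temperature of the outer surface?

T_out = 31.0 °C

Series resistances:
  R_brass = L/(kA) = 0.00281/(101·1.31) = 2.124×10^-5 K/W
ΣR = 2.124×10^-5 K/W
ΔT = Q·ΣR = 9.23×10^6 × 2.124×10^-5 = 196.0 K
Heat flows outward, so T_out = T_in − ΔT = 227 − 196.0 = 31.0 °C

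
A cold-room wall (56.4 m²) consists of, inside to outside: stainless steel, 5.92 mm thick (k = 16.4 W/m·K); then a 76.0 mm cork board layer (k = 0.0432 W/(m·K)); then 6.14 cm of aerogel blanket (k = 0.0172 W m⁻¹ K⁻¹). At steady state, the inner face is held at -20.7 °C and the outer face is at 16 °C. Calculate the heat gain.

Q = 388 W

Resistance network (inner→outer):
  R_stainless steel = L/(kA) = 0.00592/(16.4·56.4) = 6.400×10^-6 K/W
  R_cork board = L/(kA) = 0.0760/(0.0432·56.4) = 0.03119 K/W
  R_aerogel blanket = L/(kA) = 0.0614/(0.0172·56.4) = 0.06329 K/W
ΣR = 6.400×10^-6 + 0.03119 + 0.06329 = 0.09449 K/W
Q = ΔT/ΣR = (-20.7 °C − 16 °C)/0.09449 = -388 W
(Negative Q ⇒ heat flows inward; heat gain = 388 W.)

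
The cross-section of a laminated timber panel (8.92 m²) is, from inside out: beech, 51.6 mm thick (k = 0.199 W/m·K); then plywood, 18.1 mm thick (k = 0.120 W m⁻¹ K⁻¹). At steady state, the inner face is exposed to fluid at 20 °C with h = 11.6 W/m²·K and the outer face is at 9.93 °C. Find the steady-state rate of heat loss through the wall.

Series thermal resistances, inner to outer:
  R_conv,in = 1/(hA) = 1/(11.6·8.92) = 0.009664 K/W
  R_beech = L/(kA) = 0.0516/(0.199·8.92) = 0.02907 K/W
  R_plywood = L/(kA) = 0.0181/(0.120·8.92) = 0.01691 K/W
ΣR = 0.009664 + 0.02907 + 0.01691 = 0.05564 K/W
Q = ΔT/ΣR = (20 °C − 9.93 °C)/0.05564 = 181 W

Q = 181 W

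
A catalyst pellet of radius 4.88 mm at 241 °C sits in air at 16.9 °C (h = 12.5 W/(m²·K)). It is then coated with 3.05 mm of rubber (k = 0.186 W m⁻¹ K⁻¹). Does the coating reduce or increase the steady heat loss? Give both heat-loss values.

Critical radius for a sphere: r_cr = 2k/h = 0.0298 m = 2.98 cm.
Outer radius after coating: r₂ = 0.00488 + 0.00305 = 0.00793 m.
Since r₁ < r_cr and r₂ ≤ r_cr, the coating moves toward the maximum at r_cr — heat loss rises.
Bare: R = 1/(4πr₁²h) = 267.3 K/W; Q = 224.1/267.3 = 0.838 W.
Coated: R = R_cond + R_conv = 135.0 K/W; Q = 224.1/135.0 = 1.66 W.

increases: 0.838 → 1.66 W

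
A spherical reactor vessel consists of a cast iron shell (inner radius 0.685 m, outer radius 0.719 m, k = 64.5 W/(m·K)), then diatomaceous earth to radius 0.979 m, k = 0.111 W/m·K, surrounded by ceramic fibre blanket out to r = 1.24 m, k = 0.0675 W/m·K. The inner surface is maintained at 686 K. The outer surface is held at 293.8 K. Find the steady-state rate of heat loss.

Series thermal resistances, inner to outer:
  R_cast iron = (1/0.685 − 1/0.719)/(4πk) = 0.06903/(4π·64.5) = 8.517×10^-5 K/W
  R_diatomaceous earth = (1/0.719 − 1/0.979)/(4πk) = 0.3694/(4π·0.111) = 0.2648 K/W
  R_ceramic fibre blanket = (1/0.979 − 1/1.24)/(4πk) = 0.2150/(4π·0.0675) = 0.2535 K/W
ΣR = 8.517×10^-5 + 0.2648 + 0.2535 = 0.5184 K/W
Q = ΔT/ΣR = (686 K − 293.8 K)/0.5184 = 757 W

Q = 757 W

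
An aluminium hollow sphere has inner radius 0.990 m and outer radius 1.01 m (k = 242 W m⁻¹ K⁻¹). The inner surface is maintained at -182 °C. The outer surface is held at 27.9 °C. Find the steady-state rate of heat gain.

Q = 4πk·ΔT/(1/r₁ − 1/r₂) = 4π × 242 × 209.9 / (1/0.990 − 1/1.01) = 3.19×10^7 W

Q = 3.19×10^7 W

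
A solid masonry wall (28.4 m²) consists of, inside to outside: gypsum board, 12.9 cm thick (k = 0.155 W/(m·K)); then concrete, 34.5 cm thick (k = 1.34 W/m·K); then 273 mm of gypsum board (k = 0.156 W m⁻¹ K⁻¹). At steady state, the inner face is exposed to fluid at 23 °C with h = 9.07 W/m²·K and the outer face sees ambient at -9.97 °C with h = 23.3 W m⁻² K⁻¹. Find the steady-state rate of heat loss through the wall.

Q = 313 W

Resistance network (inner→outer):
  R_conv,in = 1/(hA) = 1/(9.07·28.4) = 0.003882 K/W
  R_gypsum board = L/(kA) = 0.129/(0.155·28.4) = 0.02930 K/W
  R_concrete = L/(kA) = 0.345/(1.34·28.4) = 0.009066 K/W
  R_gypsum board = L/(kA) = 0.273/(0.156·28.4) = 0.06162 K/W
  R_conv,out = 1/(hA) = 1/(23.3·28.4) = 0.001511 K/W
ΣR = 0.003882 + 0.02930 + 0.009066 + 0.06162 + 0.001511 = 0.1054 K/W
Q = ΔT/ΣR = (23 °C − -9.97 °C)/0.1054 = 313 W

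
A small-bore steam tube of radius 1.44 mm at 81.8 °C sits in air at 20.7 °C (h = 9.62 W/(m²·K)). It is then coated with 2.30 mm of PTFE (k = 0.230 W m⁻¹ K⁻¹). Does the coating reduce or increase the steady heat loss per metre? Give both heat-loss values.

Critical radius for a cylinder: r_cr = k/h = 0.0239 m = 2.39 cm.
Outer radius after coating: r₂ = 0.00144 + 0.00230 = 0.00374 m.
Since r₁ < r_cr and r₂ ≤ r_cr, the coating moves toward the maximum at r_cr — heat loss rises.
Bare: R = 1/(2πr₁h) = 11.49 m·K/W; Q = 61.1/11.49 = 5.32 W/m.
Coated: R = R_cond + R_conv = 5.084 m·K/W; Q = 61.1/5.084 = 12.0 W/m.

increases: 5.32 → 12.0 W/m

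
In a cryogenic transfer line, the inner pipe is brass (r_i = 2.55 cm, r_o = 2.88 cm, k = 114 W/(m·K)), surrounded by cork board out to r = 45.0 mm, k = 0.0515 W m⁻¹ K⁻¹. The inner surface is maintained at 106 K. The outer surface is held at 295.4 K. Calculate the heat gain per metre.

Resistance network (inner→outer):
  R'_brass = ln(0.0288/0.0255)/(2πk) = 0.1217/(2π·114) = 1.699×10^-4 m·K/W
  R'_cork board = ln(0.0450/0.0288)/(2πk) = 0.4463/(2π·0.0515) = 1.379 m·K/W
ΣR = 1.699×10^-4 + 1.379 = 1.379 m·K/W
Q' = ΔT/ΣR = (106 K − 295.4 K)/1.379 = -137 W/m
(Negative Q' ⇒ heat flows inward; heat gain = 137 W/m.)

Q' = 137 W/m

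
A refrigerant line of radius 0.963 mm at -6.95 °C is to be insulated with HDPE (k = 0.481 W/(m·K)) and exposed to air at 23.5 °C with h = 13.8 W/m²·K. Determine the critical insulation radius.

For a cylinder, r_cr = k_ins/h = 0.481/13.8 = 0.0349 m = 3.49 cm

r_cr = 3.49 cm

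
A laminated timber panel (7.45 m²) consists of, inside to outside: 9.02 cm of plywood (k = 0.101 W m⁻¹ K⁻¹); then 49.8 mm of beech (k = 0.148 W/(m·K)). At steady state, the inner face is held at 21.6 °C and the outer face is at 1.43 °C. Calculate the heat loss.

Q = 122 W

Treat each layer as a resistance in series:
  R_plywood = L/(kA) = 0.0902/(0.101·7.45) = 0.1199 K/W
  R_beech = L/(kA) = 0.0498/(0.148·7.45) = 0.04517 K/W
ΣR = 0.1199 + 0.04517 = 0.1651 K/W
Q = ΔT/ΣR = (21.6 °C − 1.43 °C)/0.1651 = 122 W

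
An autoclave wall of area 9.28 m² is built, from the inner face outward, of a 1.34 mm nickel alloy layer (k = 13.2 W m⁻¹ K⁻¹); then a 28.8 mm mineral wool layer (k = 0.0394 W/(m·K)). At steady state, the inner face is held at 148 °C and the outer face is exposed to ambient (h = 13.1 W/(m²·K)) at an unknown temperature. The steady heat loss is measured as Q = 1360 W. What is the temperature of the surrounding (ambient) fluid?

T_out = 29.7 °C

Series resistances:
  R_nickel alloy = L/(kA) = 0.00134/(13.2·9.28) = 1.094×10^-5 K/W
  R_mineral wool = L/(kA) = 0.0288/(0.0394·9.28) = 0.07877 K/W
  R_conv,out = 1/(hA) = 1/(13.1·9.28) = 0.008226 K/W
ΣR = 0.08700 K/W
ΔT = Q·ΣR = 1360 × 0.08700 = 118.3 K
Heat flows outward, so T_out = T_in − ΔT = 148 − 118.3 = 29.7 °C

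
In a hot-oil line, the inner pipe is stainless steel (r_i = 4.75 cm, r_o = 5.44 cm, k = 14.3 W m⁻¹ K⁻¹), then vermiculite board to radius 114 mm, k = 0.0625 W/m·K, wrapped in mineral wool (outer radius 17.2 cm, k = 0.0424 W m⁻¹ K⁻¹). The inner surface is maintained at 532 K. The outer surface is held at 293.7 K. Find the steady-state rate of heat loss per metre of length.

Treat each layer as a resistance in series:
  R'_stainless steel = ln(0.0544/0.0475)/(2πk) = 0.1356/(2π·14.3) = 0.001510 m·K/W
  R'_vermiculite board = ln(0.114/0.0544)/(2πk) = 0.7398/(2π·0.0625) = 1.884 m·K/W
  R'_mineral wool = ln(0.172/0.114)/(2πk) = 0.4113/(2π·0.0424) = 1.544 m·K/W
ΣR = 0.001510 + 1.884 + 1.544 = 3.430 m·K/W
Q' = ΔT/ΣR = (532 K − 293.7 K)/3.430 = 69.5 W/m

Q' = 69.5 W/m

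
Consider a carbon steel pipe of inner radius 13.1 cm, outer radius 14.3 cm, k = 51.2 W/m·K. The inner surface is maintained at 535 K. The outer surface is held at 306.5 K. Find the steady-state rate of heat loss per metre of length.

Q' = 2πk·ΔT/ln(r₂/r₁) = 2π × 51.2 × 228.5 / ln(0.143/0.131) = 8.39×10^5 W/m

Q' = 839 kW/m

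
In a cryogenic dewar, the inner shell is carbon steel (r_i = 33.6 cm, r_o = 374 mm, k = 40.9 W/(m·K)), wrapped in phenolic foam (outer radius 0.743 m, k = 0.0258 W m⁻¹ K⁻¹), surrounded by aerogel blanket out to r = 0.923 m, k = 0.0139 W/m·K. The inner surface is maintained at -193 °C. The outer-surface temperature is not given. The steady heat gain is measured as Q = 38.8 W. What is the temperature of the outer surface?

T_out = 24.2 °C

Series resistances:
  R_carbon steel = (1/0.336 − 1/0.374)/(4πk) = 0.3024/(4π·40.9) = 5.884×10^-4 K/W
  R_phenolic foam = (1/0.374 − 1/0.743)/(4πk) = 1.328/(4π·0.0258) = 4.096 K/W
  R_aerogel blanket = (1/0.743 − 1/0.923)/(4πk) = 0.2625/(4π·0.0139) = 1.503 K/W
ΣR = 5.599 K/W
ΔT = Q·ΣR = 38.8 × 5.599 = 217.2 K
Heat flows inward, so T_out = T_in + ΔT = -193 + 217.2 = 24.2 °C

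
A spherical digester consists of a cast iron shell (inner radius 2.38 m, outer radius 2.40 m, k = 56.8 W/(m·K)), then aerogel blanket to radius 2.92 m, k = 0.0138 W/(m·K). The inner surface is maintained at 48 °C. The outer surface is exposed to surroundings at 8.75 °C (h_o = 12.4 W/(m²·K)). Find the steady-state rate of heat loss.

Series thermal resistances, inner to outer:
  R_cast iron = (1/2.38 − 1/2.40)/(4πk) = 0.003501/(4π·56.8) = 4.906×10^-6 K/W
  R_aerogel blanket = (1/2.40 − 1/2.92)/(4πk) = 0.07420/(4π·0.0138) = 0.4279 K/W
  R_conv,out = 1/(4πr²h) = 1/(4π·2.92²·12.4) = 7.527×10^-4 K/W
ΣR = 4.906×10^-6 + 0.4279 + 7.527×10^-4 = 0.4287 K/W
Q = ΔT/ΣR = (48 °C − 8.75 °C)/0.4287 = 91.6 W

Q = 91.6 W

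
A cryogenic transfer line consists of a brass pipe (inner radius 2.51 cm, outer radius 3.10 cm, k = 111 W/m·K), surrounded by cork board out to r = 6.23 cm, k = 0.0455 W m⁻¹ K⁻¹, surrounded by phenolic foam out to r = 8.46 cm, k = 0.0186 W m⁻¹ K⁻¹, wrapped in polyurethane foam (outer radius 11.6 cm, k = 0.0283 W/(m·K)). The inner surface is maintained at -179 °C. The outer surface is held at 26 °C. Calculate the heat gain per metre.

Q' = 30.0 W/m

Series thermal resistances, inner to outer:
  R'_brass = ln(0.0310/0.0251)/(2πk) = 0.2111/(2π·111) = 3.027×10^-4 m·K/W
  R'_cork board = ln(0.0623/0.0310)/(2πk) = 0.6980/(2π·0.0455) = 2.441 m·K/W
  R'_phenolic foam = ln(0.0846/0.0623)/(2πk) = 0.3060/(2π·0.0186) = 2.618 m·K/W
  R'_polyurethane foam = ln(0.116/0.0846)/(2πk) = 0.3157/(2π·0.0283) = 1.775 m·K/W
ΣR = 3.027×10^-4 + 2.441 + 2.618 + 1.775 = 6.834 m·K/W
Q' = ΔT/ΣR = (-179 °C − 26 °C)/6.834 = -30.0 W/m
(Negative Q' ⇒ heat flows inward; heat gain = 30.0 W/m.)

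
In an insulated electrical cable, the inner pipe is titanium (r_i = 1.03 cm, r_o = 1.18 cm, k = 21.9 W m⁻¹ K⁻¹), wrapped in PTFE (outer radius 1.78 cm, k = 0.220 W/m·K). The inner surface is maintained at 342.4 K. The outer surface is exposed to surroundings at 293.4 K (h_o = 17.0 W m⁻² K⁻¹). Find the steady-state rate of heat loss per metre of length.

Q' = 59.4 W/m

Resistance network (inner→outer):
  R'_titanium = ln(0.0118/0.0103)/(2πk) = 0.1360/(2π·21.9) = 9.880×10^-4 m·K/W
  R'_PTFE = ln(0.0178/0.0118)/(2πk) = 0.4111/(2π·0.220) = 0.2974 m·K/W
  R'_conv,out = 1/(2πr h) = 1/(2π·0.0178·17.0) = 0.5260 m·K/W
ΣR = 9.880×10^-4 + 0.2974 + 0.5260 = 0.8244 m·K/W
Q' = ΔT/ΣR = (342.4 K − 293.4 K)/0.8244 = 59.4 W/m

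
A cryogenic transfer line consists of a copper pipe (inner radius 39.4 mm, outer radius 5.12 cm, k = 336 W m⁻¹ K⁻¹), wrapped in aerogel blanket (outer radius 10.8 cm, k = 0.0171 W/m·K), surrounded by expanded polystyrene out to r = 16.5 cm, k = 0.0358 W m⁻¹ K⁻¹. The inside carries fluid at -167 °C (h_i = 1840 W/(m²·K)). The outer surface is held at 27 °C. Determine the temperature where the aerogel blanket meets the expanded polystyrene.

T = -14.4 °C

Series thermal resistances, inner to outer:
  R'_conv,in = 1/(2πr h) = 1/(2π·0.0394·1840) = 0.002195 m·K/W
  R'_copper = ln(0.0512/0.0394)/(2πk) = 0.2620/(2π·336) = 1.241×10^-4 m·K/W
  R'_aerogel blanket = ln(0.108/0.0512)/(2πk) = 0.7464/(2π·0.0171) = 6.947 m·K/W
  R'_expanded polystyrene = ln(0.165/0.108)/(2πk) = 0.4238/(2π·0.0358) = 1.884 m·K/W
ΣR = 0.002195 + 1.241×10^-4 + 6.947 + 1.884 = 8.833 m·K/W
Q' = ΔT/ΣR = (-167 °C − 27 °C)/8.833 = -21.96 W/m
From the inner boundary to the aerogel blanket/expanded polystyrene interface, ΣR_partial = 6.949 m·K/W.
T_interface = T_in − Q'·ΣR_partial = -167 °C − (-21.96)(6.949) = -14.4 °C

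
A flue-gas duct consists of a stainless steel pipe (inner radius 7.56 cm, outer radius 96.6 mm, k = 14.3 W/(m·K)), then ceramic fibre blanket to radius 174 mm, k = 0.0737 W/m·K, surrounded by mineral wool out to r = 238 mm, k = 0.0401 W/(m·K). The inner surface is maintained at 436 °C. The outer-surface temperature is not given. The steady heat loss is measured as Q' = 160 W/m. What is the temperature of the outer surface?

Series resistances:
  R'_stainless steel = ln(0.0966/0.0756)/(2πk) = 0.2451/(2π·14.3) = 0.002728 m·K/W
  R'_ceramic fibre blanket = ln(0.174/0.0966)/(2πk) = 0.5885/(2π·0.0737) = 1.271 m·K/W
  R'_mineral wool = ln(0.238/0.174)/(2πk) = 0.3132/(2π·0.0401) = 1.243 m·K/W
ΣR = 2.517 m·K/W
ΔT = Q'·ΣR = 160 × 2.517 = 402.7 K
Heat flows outward, so T_out = T_in − ΔT = 436 − 402.7 = 33.3 °C

T_out = 33.3 °C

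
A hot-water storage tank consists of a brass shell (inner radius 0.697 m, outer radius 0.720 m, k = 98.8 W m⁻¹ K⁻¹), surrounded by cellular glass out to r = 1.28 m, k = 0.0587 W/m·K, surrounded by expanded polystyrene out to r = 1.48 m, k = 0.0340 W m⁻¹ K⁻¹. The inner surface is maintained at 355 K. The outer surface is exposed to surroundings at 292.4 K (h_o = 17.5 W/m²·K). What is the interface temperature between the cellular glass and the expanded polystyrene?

T = 306.9 K

Resistance network (inner→outer):
  R_brass = (1/0.697 − 1/0.720)/(4πk) = 0.04583/(4π·98.8) = 3.691×10^-5 K/W
  R_cellular glass = (1/0.720 − 1/1.28)/(4πk) = 0.6076/(4π·0.0587) = 0.8238 K/W
  R_expanded polystyrene = (1/1.28 − 1/1.48)/(4πk) = 0.1056/(4π·0.0340) = 0.2471 K/W
  R_conv,out = 1/(4πr²h) = 1/(4π·1.48²·17.5) = 0.002076 K/W
ΣR = 3.691×10^-5 + 0.8238 + 0.2471 + 0.002076 = 1.073 K/W
Q = ΔT/ΣR = (355 K − 292.4 K)/1.073 = 58.34 W
From the inner boundary to the cellular glass/expanded polystyrene interface, ΣR_partial = 0.8238 K/W.
T_interface = T_in − Q·ΣR_partial = 355 K − (58.34)(0.8238) = 306.9 K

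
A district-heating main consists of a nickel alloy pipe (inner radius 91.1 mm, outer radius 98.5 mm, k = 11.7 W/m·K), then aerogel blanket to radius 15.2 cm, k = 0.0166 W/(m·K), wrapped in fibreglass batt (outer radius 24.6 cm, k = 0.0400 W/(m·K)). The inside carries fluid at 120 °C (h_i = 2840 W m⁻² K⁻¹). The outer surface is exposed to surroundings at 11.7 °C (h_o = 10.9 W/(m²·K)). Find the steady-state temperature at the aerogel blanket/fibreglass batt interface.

Resistance network (inner→outer):
  R'_conv,in = 1/(2πr h) = 1/(2π·0.0911·2840) = 6.152×10^-4 m·K/W
  R'_nickel alloy = ln(0.0985/0.0911)/(2πk) = 0.07810/(2π·11.7) = 0.001062 m·K/W
  R'_aerogel blanket = ln(0.152/0.0985)/(2πk) = 0.4338/(2π·0.0166) = 4.159 m·K/W
  R'_fibreglass batt = ln(0.246/0.152)/(2πk) = 0.4815/(2π·0.0400) = 1.916 m·K/W
  R'_conv,out = 1/(2πr h) = 1/(2π·0.246·10.9) = 0.05936 m·K/W
ΣR = 6.152×10^-4 + 0.001062 + 4.159 + 1.916 + 0.05936 = 6.136 m·K/W
Q' = ΔT/ΣR = (120 °C − 11.7 °C)/6.136 = 17.65 W/m
From the inner boundary to the aerogel blanket/fibreglass batt interface, ΣR_partial = 4.161 m·K/W.
T_interface = T_in − Q'·ΣR_partial = 120 °C − (17.65)(4.161) = 46.6 °C

T = 46.6 °C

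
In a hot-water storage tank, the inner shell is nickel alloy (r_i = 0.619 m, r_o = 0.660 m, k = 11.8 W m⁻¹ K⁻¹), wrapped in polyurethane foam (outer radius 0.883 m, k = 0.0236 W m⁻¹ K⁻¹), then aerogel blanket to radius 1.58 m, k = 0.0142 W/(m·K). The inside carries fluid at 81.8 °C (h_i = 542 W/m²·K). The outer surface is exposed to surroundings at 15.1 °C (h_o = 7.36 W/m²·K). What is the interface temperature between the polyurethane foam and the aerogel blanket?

T = 60.8 °C

Series thermal resistances, inner to outer:
  R_conv,in = 1/(4πr²h) = 1/(4π·0.619²·542) = 3.832×10^-4 K/W
  R_nickel alloy = (1/0.619 − 1/0.660)/(4πk) = 0.1004/(4π·11.8) = 6.768×10^-4 K/W
  R_polyurethane foam = (1/0.660 − 1/0.883)/(4πk) = 0.3826/(4π·0.0236) = 1.290 K/W
  R_aerogel blanket = (1/0.883 − 1/1.58)/(4πk) = 0.4996/(4π·0.0142) = 2.800 K/W
  R_conv,out = 1/(4πr²h) = 1/(4π·1.58²·7.36) = 0.004331 K/W
ΣR = 3.832×10^-4 + 6.768×10^-4 + 1.290 + 2.800 + 0.004331 = 4.095 K/W
Q = ΔT/ΣR = (81.8 °C − 15.1 °C)/4.095 = 16.29 W
From the inner boundary to the polyurethane foam/aerogel blanket interface, ΣR_partial = 1.291 K/W.
T_interface = T_in − Q·ΣR_partial = 81.8 °C − (16.29)(1.291) = 60.8 °C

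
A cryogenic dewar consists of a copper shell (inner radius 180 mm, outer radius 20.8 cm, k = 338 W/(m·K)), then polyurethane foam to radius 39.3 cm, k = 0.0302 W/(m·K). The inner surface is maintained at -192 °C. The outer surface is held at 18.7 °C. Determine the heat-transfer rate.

Series thermal resistances, inner to outer:
  R_copper = (1/0.180 − 1/0.208)/(4πk) = 0.7479/(4π·338) = 1.761×10^-4 K/W
  R_polyurethane foam = (1/0.208 − 1/0.393)/(4πk) = 2.263/(4π·0.0302) = 5.963 K/W
ΣR = 1.761×10^-4 + 5.963 = 5.963 K/W
Q = ΔT/ΣR = (-192 °C − 18.7 °C)/5.963 = -35.3 W
(Negative Q ⇒ heat flows inward; heat gain = 35.3 W.)

Q = 35.3 W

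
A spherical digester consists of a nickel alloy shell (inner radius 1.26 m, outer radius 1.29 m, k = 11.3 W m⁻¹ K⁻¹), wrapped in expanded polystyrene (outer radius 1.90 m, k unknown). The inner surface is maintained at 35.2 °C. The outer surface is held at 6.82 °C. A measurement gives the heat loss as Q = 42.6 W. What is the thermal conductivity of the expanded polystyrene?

k = 0.0297 W/m·K

ΣR = ΔT/Q = |35.2 − 6.82|/42.6 = 0.6662 K/W
Known resistances:
  R_nickel alloy = (1/1.26 − 1/1.29)/(4πk) = 0.01846/(4π·11.3) = 1.300×10^-4 K/W
R_expanded polystyrene = ΣR − ΣR_known = 0.6662 − 1.300×10^-4 = 0.6661 K/W
(1/r₁−1/r₂)/(4πk) = 0.6661 ⇒ k = 0.2489/(4π·0.6661) = 0.0297 W/m·K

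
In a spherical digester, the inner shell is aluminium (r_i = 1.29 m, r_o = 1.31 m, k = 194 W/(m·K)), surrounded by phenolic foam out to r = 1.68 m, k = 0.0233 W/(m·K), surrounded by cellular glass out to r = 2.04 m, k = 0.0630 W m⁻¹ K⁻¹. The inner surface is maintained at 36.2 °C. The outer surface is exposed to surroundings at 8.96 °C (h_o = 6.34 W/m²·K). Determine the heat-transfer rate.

Treat each layer as a resistance in series:
  R_aluminium = (1/1.29 − 1/1.31)/(4πk) = 0.01184/(4π·194) = 4.855×10^-6 K/W
  R_phenolic foam = (1/1.31 − 1/1.68)/(4πk) = 0.1681/(4π·0.0233) = 0.5742 K/W
  R_cellular glass = (1/1.68 − 1/2.04)/(4πk) = 0.1050/(4π·0.0630) = 0.1327 K/W
  R_conv,out = 1/(4πr²h) = 1/(4π·2.04²·6.34) = 0.003016 K/W
ΣR = 4.855×10^-6 + 0.5742 + 0.1327 + 0.003016 = 0.7099 K/W
Q = ΔT/ΣR = (36.2 °C − 8.96 °C)/0.7099 = 38.4 W

Q = 38.4 W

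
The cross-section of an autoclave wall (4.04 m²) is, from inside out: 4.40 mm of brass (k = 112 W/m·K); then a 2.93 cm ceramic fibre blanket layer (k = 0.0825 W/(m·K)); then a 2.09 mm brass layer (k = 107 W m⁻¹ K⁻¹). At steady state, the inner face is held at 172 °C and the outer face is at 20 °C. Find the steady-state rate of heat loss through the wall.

Q = 1730 W

Treat each layer as a resistance in series:
  R_brass = L/(kA) = 0.00440/(112·4.04) = 9.724×10^-6 K/W
  R_ceramic fibre blanket = L/(kA) = 0.0293/(0.0825·4.04) = 0.08791 K/W
  R_brass = L/(kA) = 0.00209/(107·4.04) = 4.835×10^-6 K/W
ΣR = 9.724×10^-6 + 0.08791 + 4.835×10^-6 = 0.08792 K/W
Q = ΔT/ΣR = (172 °C − 20 °C)/0.08792 = 1730 W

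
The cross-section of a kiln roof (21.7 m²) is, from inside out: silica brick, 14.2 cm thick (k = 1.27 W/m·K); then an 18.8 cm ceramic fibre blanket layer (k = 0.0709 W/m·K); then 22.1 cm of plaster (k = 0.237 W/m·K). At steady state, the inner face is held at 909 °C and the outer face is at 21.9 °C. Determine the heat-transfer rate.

Q = 5.21 kW

Resistance network (inner→outer):
  R_silica brick = L/(kA) = 0.142/(1.27·21.7) = 0.005153 K/W
  R_ceramic fibre blanket = L/(kA) = 0.188/(0.0709·21.7) = 0.1222 K/W
  R_plaster = L/(kA) = 0.221/(0.237·21.7) = 0.04297 K/W
ΣR = 0.005153 + 0.1222 + 0.04297 = 0.1703 K/W
Q = ΔT/ΣR = (909 °C − 21.9 °C)/0.1703 = 5210 W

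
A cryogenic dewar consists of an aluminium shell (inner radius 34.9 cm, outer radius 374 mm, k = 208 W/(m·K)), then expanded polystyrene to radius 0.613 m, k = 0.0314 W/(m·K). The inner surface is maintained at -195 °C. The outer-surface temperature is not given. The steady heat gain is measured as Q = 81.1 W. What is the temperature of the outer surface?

T_out = 19.3 °C

Sum the resistances:
  R_aluminium = (1/0.349 − 1/0.374)/(4πk) = 0.1915/(4π·208) = 7.328×10^-5 K/W
  R_expanded polystyrene = (1/0.374 − 1/0.613)/(4πk) = 1.042/(4π·0.0314) = 2.642 K/W
ΣR = 2.642 K/W
ΔT = Q·ΣR = 81.1 × 2.642 = 214.3 K
Heat flows inward, so T_out = T_in + ΔT = -195 + 214.3 = 19.3 °C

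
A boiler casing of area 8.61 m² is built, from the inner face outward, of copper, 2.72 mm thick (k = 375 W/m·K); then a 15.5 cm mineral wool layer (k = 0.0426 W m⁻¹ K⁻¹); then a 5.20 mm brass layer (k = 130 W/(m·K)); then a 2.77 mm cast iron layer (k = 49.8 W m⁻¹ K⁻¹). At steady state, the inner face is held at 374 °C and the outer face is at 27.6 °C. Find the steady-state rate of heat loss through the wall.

Q = 820 W

Treat each layer as a resistance in series:
  R_copper = L/(kA) = 0.00272/(375·8.61) = 8.424×10^-7 K/W
  R_mineral wool = L/(kA) = 0.155/(0.0426·8.61) = 0.4226 K/W
  R_brass = L/(kA) = 0.00520/(130·8.61) = 4.646×10^-6 K/W
  R_cast iron = L/(kA) = 0.00277/(49.8·8.61) = 6.460×10^-6 K/W
ΣR = 8.424×10^-7 + 0.4226 + 4.646×10^-6 + 6.460×10^-6 = 0.4226 K/W
Q = ΔT/ΣR = (374 °C − 27.6 °C)/0.4226 = 820 W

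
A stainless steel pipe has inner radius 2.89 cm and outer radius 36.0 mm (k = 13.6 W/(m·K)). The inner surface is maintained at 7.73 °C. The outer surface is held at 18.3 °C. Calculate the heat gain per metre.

Q' = 2πk·ΔT/ln(r₂/r₁) = 2π × 13.6 × 10.57 / ln(0.0360/0.0289) = 4110 W/m

Q' = 4.11 kW/m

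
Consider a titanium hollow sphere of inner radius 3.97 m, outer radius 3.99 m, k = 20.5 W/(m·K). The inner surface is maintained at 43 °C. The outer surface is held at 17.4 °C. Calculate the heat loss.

Q = 4πk·ΔT/(1/r₁ − 1/r₂) = 4π × 20.5 × 25.6 / (1/3.97 − 1/3.99) = 5.22×10^6 W

Q = 5220 kW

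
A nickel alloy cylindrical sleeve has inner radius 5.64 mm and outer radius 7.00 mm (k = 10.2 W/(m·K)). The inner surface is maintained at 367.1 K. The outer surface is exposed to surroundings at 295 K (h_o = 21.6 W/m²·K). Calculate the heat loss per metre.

Resistance network (inner→outer):
  R'_nickel alloy = ln(0.00700/0.00564)/(2πk) = 0.2160/(2π·10.2) = 0.003371 m·K/W
  R'_conv,out = 1/(2πr h) = 1/(2π·0.00700·21.6) = 1.053 m·K/W
ΣR = 0.003371 + 1.053 = 1.056 m·K/W
Q' = ΔT/ΣR = (367.1 K − 295 K)/1.056 = 68.3 W/m

Q' = 68.3 W/m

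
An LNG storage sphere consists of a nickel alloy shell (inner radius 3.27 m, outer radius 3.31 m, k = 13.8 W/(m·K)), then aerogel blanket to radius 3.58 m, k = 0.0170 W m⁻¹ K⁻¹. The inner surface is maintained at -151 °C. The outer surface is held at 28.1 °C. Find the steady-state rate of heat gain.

Q = 1680 W

Treat each layer as a resistance in series:
  R_nickel alloy = (1/3.27 − 1/3.31)/(4πk) = 0.003696/(4π·13.8) = 2.131×10^-5 K/W
  R_aerogel blanket = (1/3.31 − 1/3.58)/(4πk) = 0.02279/(4π·0.0170) = 0.1067 K/W
ΣR = 2.131×10^-5 + 0.1067 = 0.1067 K/W
Q = ΔT/ΣR = (-151 °C − 28.1 °C)/0.1067 = -1680 W
(Negative Q ⇒ heat flows inward; heat gain = 1680 W.)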